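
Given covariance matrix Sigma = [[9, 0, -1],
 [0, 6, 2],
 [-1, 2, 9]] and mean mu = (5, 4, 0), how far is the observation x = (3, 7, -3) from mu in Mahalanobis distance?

Step 1 — centre the observation: (x - mu) = (-2, 3, -3).

Step 2 — invert Sigma (cofactor / det for 3×3, or solve directly):
  Sigma^{-1} = [[0.1126, -0.0045, 0.0135],
 [-0.0045, 0.1802, -0.0405],
 [0.0135, -0.0405, 0.1216]].

Step 3 — form the quadratic (x - mu)^T · Sigma^{-1} · (x - mu):
  Sigma^{-1} · (x - mu) = (-0.2793, 0.6712, -0.5135).
  (x - mu)^T · [Sigma^{-1} · (x - mu)] = (-2)·(-0.2793) + (3)·(0.6712) + (-3)·(-0.5135) = 4.1126.

Step 4 — take square root: d = √(4.1126) ≈ 2.028.

d(x, mu) = √(4.1126) ≈ 2.028


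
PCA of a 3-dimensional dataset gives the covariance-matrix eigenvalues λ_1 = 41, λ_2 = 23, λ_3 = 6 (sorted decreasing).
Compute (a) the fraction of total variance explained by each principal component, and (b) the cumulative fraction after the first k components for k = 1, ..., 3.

Step 1 — total variance = trace(Sigma) = Σ λ_i = 41 + 23 + 6 = 70.

Step 2 — fraction explained by component i = λ_i / Σ λ:
  PC1: 41/70 = 0.5857
  PC2: 23/70 = 0.3286
  PC3: 6/70 = 0.0857

Step 3 — cumulative fraction after k components = (λ_1 + ... + λ_k) / Σ λ:
  k = 1: 41/70 = 0.5857
  k = 2: (41 + 23)/70 = 64/70 = 0.9143
  k = 3: (41 + 23 + 6)/70 = 70/70 = 1

Summary (fraction, with percent):

explained: PC1 0.5857 (58.57%), PC2 0.3286 (32.86%), PC3 0.0857 (8.57%);  cumulative: 0.5857, 0.9143, 1


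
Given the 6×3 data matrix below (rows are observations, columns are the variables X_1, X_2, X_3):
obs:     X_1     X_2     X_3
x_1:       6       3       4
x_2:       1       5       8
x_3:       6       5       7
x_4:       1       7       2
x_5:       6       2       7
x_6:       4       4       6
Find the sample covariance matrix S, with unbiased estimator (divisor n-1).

Step 1 — column means:
  mean(X_1) = (6 + 1 + 6 + 1 + 6 + 4) / 6 = 24/6 = 4
  mean(X_2) = (3 + 5 + 5 + 7 + 2 + 4) / 6 = 26/6 = 4.3333
  mean(X_3) = (4 + 8 + 7 + 2 + 7 + 6) / 6 = 34/6 = 5.6667

Step 2 — sample covariance S[i,j] = (1/(n-1)) · Σ_k (x_{k,i} - mean_i) · (x_{k,j} - mean_j), with n-1 = 5.
  S[X_1,X_1] = ((2)·(2) + (-3)·(-3) + (2)·(2) + (-3)·(-3) + (2)·(2) + (0)·(0)) / 5 = 30/5 = 6
  S[X_1,X_2] = ((2)·(-1.3333) + (-3)·(0.6667) + (2)·(0.6667) + (-3)·(2.6667) + (2)·(-2.3333) + (0)·(-0.3333)) / 5 = -16/5 = -3.2
  S[X_1,X_3] = ((2)·(-1.6667) + (-3)·(2.3333) + (2)·(1.3333) + (-3)·(-3.6667) + (2)·(1.3333) + (0)·(0.3333)) / 5 = 6/5 = 1.2
  S[X_2,X_2] = ((-1.3333)·(-1.3333) + (0.6667)·(0.6667) + (0.6667)·(0.6667) + (2.6667)·(2.6667) + (-2.3333)·(-2.3333) + (-0.3333)·(-0.3333)) / 5 = 15.3333/5 = 3.0667
  S[X_2,X_3] = ((-1.3333)·(-1.6667) + (0.6667)·(2.3333) + (0.6667)·(1.3333) + (2.6667)·(-3.6667) + (-2.3333)·(1.3333) + (-0.3333)·(0.3333)) / 5 = -8.3333/5 = -1.6667
  S[X_3,X_3] = ((-1.6667)·(-1.6667) + (2.3333)·(2.3333) + (1.3333)·(1.3333) + (-3.6667)·(-3.6667) + (1.3333)·(1.3333) + (0.3333)·(0.3333)) / 5 = 25.3333/5 = 5.0667

S is symmetric (S[j,i] = S[i,j]). Assembling:

S = [[6, -3.2, 1.2],
 [-3.2, 3.0667, -1.6667],
 [1.2, -1.6667, 5.0667]]


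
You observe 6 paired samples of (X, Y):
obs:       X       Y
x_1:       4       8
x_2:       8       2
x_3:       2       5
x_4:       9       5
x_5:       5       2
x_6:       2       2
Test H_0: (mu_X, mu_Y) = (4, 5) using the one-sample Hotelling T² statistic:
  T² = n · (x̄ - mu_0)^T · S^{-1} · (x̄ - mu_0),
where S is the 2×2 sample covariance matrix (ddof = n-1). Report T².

Step 1 — sample mean vector:
  mean(X) = (4 + 8 + 2 + 9 + 5 + 2) / 6 = 30/6 = 5
  mean(Y) = (8 + 2 + 5 + 5 + 2 + 2) / 6 = 24/6 = 4
  x̄ = (5, 4),  deviation x̄ - mu_0 = (5, 4) - (4, 5) = (1, -1).

Step 2 — sample covariance matrix, S[i,j] = (1/(n-1)) · Σ_k (x_{k,i} - mean_i) · (x_{k,j} - mean_j), divisor n-1 = 5:
  S[X,X] = ((-1)·(-1) + (3)·(3) + (-3)·(-3) + (4)·(4) + (0)·(0) + (-3)·(-3)) / 5 = 44/5 = 8.8
  S[X,Y] = ((-1)·(4) + (3)·(-2) + (-3)·(1) + (4)·(1) + (0)·(-2) + (-3)·(-2)) / 5 = -3/5 = -0.6
  S[Y,Y] = ((4)·(4) + (-2)·(-2) + (1)·(1) + (1)·(1) + (-2)·(-2) + (-2)·(-2)) / 5 = 30/5 = 6
  S = [[8.8, -0.6],
 [-0.6, 6]].

Step 3 — invert S. det(S) = 8.8·6 - (-0.6)² = 52.44.
  S^{-1} = (1/det) · [[d, -b], [-b, a]] = [[0.1144, 0.0114],
 [0.0114, 0.1678]].

Step 4 — quadratic form (x̄ - mu_0)^T · S^{-1} · (x̄ - mu_0):
  S^{-1} · (x̄ - mu_0) = (0.103, -0.1564),
  (x̄ - mu_0)^T · [...] = (1)·(0.103) + (-1)·(-0.1564) = 0.2593.

Step 5 — scale by n: T² = 6 · 0.2593 = 1.5561.

T² ≈ 1.5561


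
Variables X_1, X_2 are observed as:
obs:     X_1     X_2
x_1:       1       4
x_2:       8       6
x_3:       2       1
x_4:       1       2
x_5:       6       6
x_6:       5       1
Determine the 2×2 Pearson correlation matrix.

Step 1 — column means:
  mean(X_1) = (1 + 8 + 2 + 1 + 6 + 5) / 6 = 23/6 = 3.8333
  mean(X_2) = (4 + 6 + 1 + 2 + 6 + 1) / 6 = 20/6 = 3.3333

Step 2 — sample variances and covariances s[i,j] = (1/(n-1)) · Σ_k (x_{k,i} - mean_i) · (x_{k,j} - mean_j), with n-1 = 5:
  s[X_1,X_1] = ((-2.8333)·(-2.8333) + (4.1667)·(4.1667) + (-1.8333)·(-1.8333) + (-2.8333)·(-2.8333) + (2.1667)·(2.1667) + (1.1667)·(1.1667)) / 5 = 42.8333/5 = 8.5667
  s[X_1,X_2] = ((-2.8333)·(0.6667) + (4.1667)·(2.6667) + (-1.8333)·(-2.3333) + (-2.8333)·(-1.3333) + (2.1667)·(2.6667) + (1.1667)·(-2.3333)) / 5 = 20.3333/5 = 4.0667
  s[X_2,X_2] = ((0.6667)·(0.6667) + (2.6667)·(2.6667) + (-2.3333)·(-2.3333) + (-1.3333)·(-1.3333) + (2.6667)·(2.6667) + (-2.3333)·(-2.3333)) / 5 = 27.3333/5 = 5.4667
  Sample standard deviations s_i = √(s[i,i]):
  s(X_1) = √(8.5667) = 2.9269
  s(X_2) = √(5.4667) = 2.3381

Step 3 — r_{ij} = s_{ij} / (s_i · s_j):
  r[X_1,X_1] = 1 (diagonal).
  r[X_1,X_2] = 4.0667 / (2.9269 · 2.3381) = 4.0667 / 6.8433 = 0.5943
  r[X_2,X_2] = 1 (diagonal).

R is symmetric with unit diagonal. Assembling:

R = [[1, 0.5943],
 [0.5943, 1]]


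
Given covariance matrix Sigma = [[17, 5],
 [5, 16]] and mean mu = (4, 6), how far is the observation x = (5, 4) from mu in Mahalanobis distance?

Step 1 — centre the observation: (x - mu) = (1, -2).

Step 2 — invert Sigma. det(Sigma) = 17·16 - (5)² = 247.
  Sigma^{-1} = (1/det) · [[d, -b], [-b, a]] = [[0.0648, -0.0202],
 [-0.0202, 0.0688]].

Step 3 — form the quadratic (x - mu)^T · Sigma^{-1} · (x - mu):
  Sigma^{-1} · (x - mu) = (0.1053, -0.1579).
  (x - mu)^T · [Sigma^{-1} · (x - mu)] = (1)·(0.1053) + (-2)·(-0.1579) = 0.4211.

Step 4 — take square root: d = √(0.4211) ≈ 0.6489.

d(x, mu) = √(0.4211) ≈ 0.6489


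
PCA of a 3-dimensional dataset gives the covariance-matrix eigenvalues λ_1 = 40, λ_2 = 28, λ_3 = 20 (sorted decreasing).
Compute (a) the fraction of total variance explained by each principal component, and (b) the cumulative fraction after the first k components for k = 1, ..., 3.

Step 1 — total variance = trace(Sigma) = Σ λ_i = 40 + 28 + 20 = 88.

Step 2 — fraction explained by component i = λ_i / Σ λ:
  PC1: 40/88 = 0.4545
  PC2: 28/88 = 0.3182
  PC3: 20/88 = 0.2273

Step 3 — cumulative fraction after k components = (λ_1 + ... + λ_k) / Σ λ:
  k = 1: 40/88 = 0.4545
  k = 2: (40 + 28)/88 = 68/88 = 0.7727
  k = 3: (40 + 28 + 20)/88 = 88/88 = 1

Summary (fraction, with percent):

explained: PC1 0.4545 (45.45%), PC2 0.3182 (31.82%), PC3 0.2273 (22.73%);  cumulative: 0.4545, 0.7727, 1


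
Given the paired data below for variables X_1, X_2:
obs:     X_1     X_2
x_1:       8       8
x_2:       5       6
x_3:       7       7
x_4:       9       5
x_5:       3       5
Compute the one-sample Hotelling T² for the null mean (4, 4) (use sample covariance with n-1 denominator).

Step 1 — sample mean vector:
  mean(X_1) = (8 + 5 + 7 + 9 + 3) / 5 = 32/5 = 6.4
  mean(X_2) = (8 + 6 + 7 + 5 + 5) / 5 = 31/5 = 6.2
  x̄ = (6.4, 6.2),  deviation x̄ - mu_0 = (6.4, 6.2) - (4, 4) = (2.4, 2.2).

Step 2 — sample covariance matrix, S[i,j] = (1/(n-1)) · Σ_k (x_{k,i} - mean_i) · (x_{k,j} - mean_j), divisor n-1 = 4:
  S[X_1,X_1] = ((1.6)·(1.6) + (-1.4)·(-1.4) + (0.6)·(0.6) + (2.6)·(2.6) + (-3.4)·(-3.4)) / 4 = 23.2/4 = 5.8
  S[X_1,X_2] = ((1.6)·(1.8) + (-1.4)·(-0.2) + (0.6)·(0.8) + (2.6)·(-1.2) + (-3.4)·(-1.2)) / 4 = 4.6/4 = 1.15
  S[X_2,X_2] = ((1.8)·(1.8) + (-0.2)·(-0.2) + (0.8)·(0.8) + (-1.2)·(-1.2) + (-1.2)·(-1.2)) / 4 = 6.8/4 = 1.7
  S = [[5.8, 1.15],
 [1.15, 1.7]].

Step 3 — invert S. det(S) = 5.8·1.7 - (1.15)² = 8.5375.
  S^{-1} = (1/det) · [[d, -b], [-b, a]] = [[0.1991, -0.1347],
 [-0.1347, 0.6794]].

Step 4 — quadratic form (x̄ - mu_0)^T · S^{-1} · (x̄ - mu_0):
  S^{-1} · (x̄ - mu_0) = (0.1816, 1.1713),
  (x̄ - mu_0)^T · [...] = (2.4)·(0.1816) + (2.2)·(1.1713) = 3.0126.

Step 5 — scale by n: T² = 5 · 3.0126 = 15.063.

T² ≈ 15.063


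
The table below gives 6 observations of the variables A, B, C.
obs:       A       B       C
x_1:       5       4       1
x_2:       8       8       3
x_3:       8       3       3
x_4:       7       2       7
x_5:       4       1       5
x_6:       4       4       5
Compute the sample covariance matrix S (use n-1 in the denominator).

Step 1 — column means:
  mean(A) = (5 + 8 + 8 + 7 + 4 + 4) / 6 = 36/6 = 6
  mean(B) = (4 + 8 + 3 + 2 + 1 + 4) / 6 = 22/6 = 3.6667
  mean(C) = (1 + 3 + 3 + 7 + 5 + 5) / 6 = 24/6 = 4

Step 2 — sample covariance S[i,j] = (1/(n-1)) · Σ_k (x_{k,i} - mean_i) · (x_{k,j} - mean_j), with n-1 = 5.
  S[A,A] = ((-1)·(-1) + (2)·(2) + (2)·(2) + (1)·(1) + (-2)·(-2) + (-2)·(-2)) / 5 = 18/5 = 3.6
  S[A,B] = ((-1)·(0.3333) + (2)·(4.3333) + (2)·(-0.6667) + (1)·(-1.6667) + (-2)·(-2.6667) + (-2)·(0.3333)) / 5 = 10/5 = 2
  S[A,C] = ((-1)·(-3) + (2)·(-1) + (2)·(-1) + (1)·(3) + (-2)·(1) + (-2)·(1)) / 5 = -2/5 = -0.4
  S[B,B] = ((0.3333)·(0.3333) + (4.3333)·(4.3333) + (-0.6667)·(-0.6667) + (-1.6667)·(-1.6667) + (-2.6667)·(-2.6667) + (0.3333)·(0.3333)) / 5 = 29.3333/5 = 5.8667
  S[B,C] = ((0.3333)·(-3) + (4.3333)·(-1) + (-0.6667)·(-1) + (-1.6667)·(3) + (-2.6667)·(1) + (0.3333)·(1)) / 5 = -12/5 = -2.4
  S[C,C] = ((-3)·(-3) + (-1)·(-1) + (-1)·(-1) + (3)·(3) + (1)·(1) + (1)·(1)) / 5 = 22/5 = 4.4

S is symmetric (S[j,i] = S[i,j]). Assembling:

S = [[3.6, 2, -0.4],
 [2, 5.8667, -2.4],
 [-0.4, -2.4, 4.4]]


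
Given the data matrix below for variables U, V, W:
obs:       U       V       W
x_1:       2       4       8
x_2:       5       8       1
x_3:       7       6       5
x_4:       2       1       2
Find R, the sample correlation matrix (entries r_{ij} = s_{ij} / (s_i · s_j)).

Step 1 — column means:
  mean(U) = (2 + 5 + 7 + 2) / 4 = 16/4 = 4
  mean(V) = (4 + 8 + 6 + 1) / 4 = 19/4 = 4.75
  mean(W) = (8 + 1 + 5 + 2) / 4 = 16/4 = 4

Step 2 — sample variances and covariances s[i,j] = (1/(n-1)) · Σ_k (x_{k,i} - mean_i) · (x_{k,j} - mean_j), with n-1 = 3:
  s[U,U] = ((-2)·(-2) + (1)·(1) + (3)·(3) + (-2)·(-2)) / 3 = 18/3 = 6
  s[U,V] = ((-2)·(-0.75) + (1)·(3.25) + (3)·(1.25) + (-2)·(-3.75)) / 3 = 16/3 = 5.3333
  s[U,W] = ((-2)·(4) + (1)·(-3) + (3)·(1) + (-2)·(-2)) / 3 = -4/3 = -1.3333
  s[V,V] = ((-0.75)·(-0.75) + (3.25)·(3.25) + (1.25)·(1.25) + (-3.75)·(-3.75)) / 3 = 26.75/3 = 8.9167
  s[V,W] = ((-0.75)·(4) + (3.25)·(-3) + (1.25)·(1) + (-3.75)·(-2)) / 3 = -4/3 = -1.3333
  s[W,W] = ((4)·(4) + (-3)·(-3) + (1)·(1) + (-2)·(-2)) / 3 = 30/3 = 10
  Sample standard deviations s_i = √(s[i,i]):
  s(U) = √(6) = 2.4495
  s(V) = √(8.9167) = 2.9861
  s(W) = √(10) = 3.1623

Step 3 — r_{ij} = s_{ij} / (s_i · s_j):
  r[U,U] = 1 (diagonal).
  r[U,V] = 5.3333 / (2.4495 · 2.9861) = 5.3333 / 7.3144 = 0.7292
  r[U,W] = -1.3333 / (2.4495 · 3.1623) = -1.3333 / 7.746 = -0.1721
  r[V,V] = 1 (diagonal).
  r[V,W] = -1.3333 / (2.9861 · 3.1623) = -1.3333 / 9.4428 = -0.1412
  r[W,W] = 1 (diagonal).

R is symmetric with unit diagonal. Assembling:

R = [[1, 0.7292, -0.1721],
 [0.7292, 1, -0.1412],
 [-0.1721, -0.1412, 1]]


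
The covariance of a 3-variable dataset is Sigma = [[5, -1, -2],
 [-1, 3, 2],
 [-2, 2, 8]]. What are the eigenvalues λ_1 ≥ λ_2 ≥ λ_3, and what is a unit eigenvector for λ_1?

Step 1 — characteristic polynomial p(λ) = det(λI - Sigma) = λ³ - tr·λ² + c_1·λ - det, where tr = trace, c_1 = sum of the principal 2×2 minors, det = det(Sigma):
  tr = 5 + 3 + 8 = 16,
  c_1 = (5·3 - (-1)²) + (5·8 - (-2)²) + (3·8 - (2)²) = 14 + 36 + 20 = 70,
  det = 5·(3·8 - (2)²) - (-1)·((-1)·8 - (2)·(-2)) + (-2)·((-1)·(2) - 3·(-2)) = 5·(20) - (-1)·(-4) + (-2)·(4) = 88.
  So p(λ) = λ³ - 16λ² + 70λ - 88.
Step 2 — look for an integer root (rational root theorem: any rational root is an integer divisor of 88). Testing λ = 4:
  p(4) = 64 - 256 + 280 - 88 = 0  ✓
  Dividing out (λ - 4): p(λ) = (λ - 4)(λ² - 12λ + 22).
Step 3 — remaining eigenvalues from the quadratic λ² - 12λ + 22 = 0:
  Δ = 12² - 4·22 = 144 - 88 = 56,  λ = (12 ± √56)/2 = (12 ± 7.4833)/2 ≈ 9.7417 or 2.2583.
  Sorted: λ_1 = 9.7417,  λ_2 = 4,  λ_3 = 2.2583  (check: sum = 16 = tr ✓).

Step 4 — unit eigenvector for λ_1 ≈ 9.7417: v spans the null space of (Sigma - λ_1 I), whose rows are
  r_1 = (-4.7417, -1, -2),  r_2 = (-1, -6.7417, 2),  r_3 = (-2, 2, -1.7417).
  v is orthogonal to every row, so take v ∝ r_1 × r_2 = ((-1)·(2) - (-2)·(-6.7417), (-2)·(-1) - (-4.7417)·(2), (-4.7417)·(-6.7417) - (-1)·(-1)) ≈ (-15.4833, 11.4833, 30.9666).
  Rescale (multiply by -1 so the first nonzero entry is positive): u = (15.4833, -11.4833, -30.9666).
  ||u|| = √((15.4833)² + (-11.4833)² + (-30.9666)²) = √(1330.5317) ≈ 36.4765,  v_1 = u/||u|| ≈ (0.4245, -0.3148, -0.8489) (||v_1|| = 1).

λ_1 = 9.7417,  λ_2 = 4,  λ_3 = 2.2583;  v_1 ≈ (0.4245, -0.3148, -0.8489)


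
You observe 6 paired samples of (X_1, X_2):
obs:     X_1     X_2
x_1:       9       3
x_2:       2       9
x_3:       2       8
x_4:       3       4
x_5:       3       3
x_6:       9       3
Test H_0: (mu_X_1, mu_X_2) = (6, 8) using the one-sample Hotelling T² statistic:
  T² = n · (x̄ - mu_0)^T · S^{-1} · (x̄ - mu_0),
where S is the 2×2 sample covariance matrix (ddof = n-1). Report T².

Step 1 — sample mean vector:
  mean(X_1) = (9 + 2 + 2 + 3 + 3 + 9) / 6 = 28/6 = 4.6667
  mean(X_2) = (3 + 9 + 8 + 4 + 3 + 3) / 6 = 30/6 = 5
  x̄ = (4.6667, 5),  deviation x̄ - mu_0 = (4.6667, 5) - (6, 8) = (-1.3333, -3).

Step 2 — sample covariance matrix, S[i,j] = (1/(n-1)) · Σ_k (x_{k,i} - mean_i) · (x_{k,j} - mean_j), divisor n-1 = 5:
  S[X_1,X_1] = ((4.3333)·(4.3333) + (-2.6667)·(-2.6667) + (-2.6667)·(-2.6667) + (-1.6667)·(-1.6667) + (-1.6667)·(-1.6667) + (4.3333)·(4.3333)) / 5 = 57.3333/5 = 11.4667
  S[X_1,X_2] = ((4.3333)·(-2) + (-2.6667)·(4) + (-2.6667)·(3) + (-1.6667)·(-1) + (-1.6667)·(-2) + (4.3333)·(-2)) / 5 = -31/5 = -6.2
  S[X_2,X_2] = ((-2)·(-2) + (4)·(4) + (3)·(3) + (-1)·(-1) + (-2)·(-2) + (-2)·(-2)) / 5 = 38/5 = 7.6
  S = [[11.4667, -6.2],
 [-6.2, 7.6]].

Step 3 — invert S. det(S) = 11.4667·7.6 - (-6.2)² = 48.7067.
  S^{-1} = (1/det) · [[d, -b], [-b, a]] = [[0.156, 0.1273],
 [0.1273, 0.2354]].

Step 4 — quadratic form (x̄ - mu_0)^T · S^{-1} · (x̄ - mu_0):
  S^{-1} · (x̄ - mu_0) = (-0.5899, -0.876),
  (x̄ - mu_0)^T · [...] = (-1.3333)·(-0.5899) + (-3)·(-0.876) = 3.4145.

Step 5 — scale by n: T² = 6 · 3.4145 = 20.4873.

T² ≈ 20.4873


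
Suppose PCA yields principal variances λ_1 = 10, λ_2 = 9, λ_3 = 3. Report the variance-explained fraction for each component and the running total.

Step 1 — total variance = trace(Sigma) = Σ λ_i = 10 + 9 + 3 = 22.

Step 2 — fraction explained by component i = λ_i / Σ λ:
  PC1: 10/22 = 0.4545
  PC2: 9/22 = 0.4091
  PC3: 3/22 = 0.1364

Step 3 — cumulative fraction after k components = (λ_1 + ... + λ_k) / Σ λ:
  k = 1: 10/22 = 0.4545
  k = 2: (10 + 9)/22 = 19/22 = 0.8636
  k = 3: (10 + 9 + 3)/22 = 22/22 = 1

Summary (fraction, with percent):

explained: PC1 0.4545 (45.45%), PC2 0.4091 (40.91%), PC3 0.1364 (13.64%);  cumulative: 0.4545, 0.8636, 1


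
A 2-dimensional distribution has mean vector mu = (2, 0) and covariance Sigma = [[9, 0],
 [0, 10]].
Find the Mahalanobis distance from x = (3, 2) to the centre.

Step 1 — centre the observation: (x - mu) = (1, 2).

Step 2 — invert Sigma. det(Sigma) = 9·10 - (0)² = 90.
  Sigma^{-1} = (1/det) · [[d, -b], [-b, a]] = [[0.1111, 0],
 [0, 0.1]].

Step 3 — form the quadratic (x - mu)^T · Sigma^{-1} · (x - mu):
  Sigma^{-1} · (x - mu) = (0.1111, 0.2).
  (x - mu)^T · [Sigma^{-1} · (x - mu)] = (1)·(0.1111) + (2)·(0.2) = 0.5111.

Step 4 — take square root: d = √(0.5111) ≈ 0.7149.

d(x, mu) = √(0.5111) ≈ 0.7149


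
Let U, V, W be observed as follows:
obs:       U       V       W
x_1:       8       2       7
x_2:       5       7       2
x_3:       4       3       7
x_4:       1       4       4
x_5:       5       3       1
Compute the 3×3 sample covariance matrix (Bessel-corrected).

Step 1 — column means:
  mean(U) = (8 + 5 + 4 + 1 + 5) / 5 = 23/5 = 4.6
  mean(V) = (2 + 7 + 3 + 4 + 3) / 5 = 19/5 = 3.8
  mean(W) = (7 + 2 + 7 + 4 + 1) / 5 = 21/5 = 4.2

Step 2 — sample covariance S[i,j] = (1/(n-1)) · Σ_k (x_{k,i} - mean_i) · (x_{k,j} - mean_j), with n-1 = 4.
  S[U,U] = ((3.4)·(3.4) + (0.4)·(0.4) + (-0.6)·(-0.6) + (-3.6)·(-3.6) + (0.4)·(0.4)) / 4 = 25.2/4 = 6.3
  S[U,V] = ((3.4)·(-1.8) + (0.4)·(3.2) + (-0.6)·(-0.8) + (-3.6)·(0.2) + (0.4)·(-0.8)) / 4 = -5.4/4 = -1.35
  S[U,W] = ((3.4)·(2.8) + (0.4)·(-2.2) + (-0.6)·(2.8) + (-3.6)·(-0.2) + (0.4)·(-3.2)) / 4 = 6.4/4 = 1.6
  S[V,V] = ((-1.8)·(-1.8) + (3.2)·(3.2) + (-0.8)·(-0.8) + (0.2)·(0.2) + (-0.8)·(-0.8)) / 4 = 14.8/4 = 3.7
  S[V,W] = ((-1.8)·(2.8) + (3.2)·(-2.2) + (-0.8)·(2.8) + (0.2)·(-0.2) + (-0.8)·(-3.2)) / 4 = -11.8/4 = -2.95
  S[W,W] = ((2.8)·(2.8) + (-2.2)·(-2.2) + (2.8)·(2.8) + (-0.2)·(-0.2) + (-3.2)·(-3.2)) / 4 = 30.8/4 = 7.7

S is symmetric (S[j,i] = S[i,j]). Assembling:

S = [[6.3, -1.35, 1.6],
 [-1.35, 3.7, -2.95],
 [1.6, -2.95, 7.7]]


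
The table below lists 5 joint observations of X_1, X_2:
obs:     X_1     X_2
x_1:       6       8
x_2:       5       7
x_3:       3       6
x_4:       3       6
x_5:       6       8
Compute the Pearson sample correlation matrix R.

Step 1 — column means:
  mean(X_1) = (6 + 5 + 3 + 3 + 6) / 5 = 23/5 = 4.6
  mean(X_2) = (8 + 7 + 6 + 6 + 8) / 5 = 35/5 = 7

Step 2 — sample variances and covariances s[i,j] = (1/(n-1)) · Σ_k (x_{k,i} - mean_i) · (x_{k,j} - mean_j), with n-1 = 4:
  s[X_1,X_1] = ((1.4)·(1.4) + (0.4)·(0.4) + (-1.6)·(-1.6) + (-1.6)·(-1.6) + (1.4)·(1.4)) / 4 = 9.2/4 = 2.3
  s[X_1,X_2] = ((1.4)·(1) + (0.4)·(0) + (-1.6)·(-1) + (-1.6)·(-1) + (1.4)·(1)) / 4 = 6/4 = 1.5
  s[X_2,X_2] = ((1)·(1) + (0)·(0) + (-1)·(-1) + (-1)·(-1) + (1)·(1)) / 4 = 4/4 = 1
  Sample standard deviations s_i = √(s[i,i]):
  s(X_1) = √(2.3) = 1.5166
  s(X_2) = √(1) = 1

Step 3 — r_{ij} = s_{ij} / (s_i · s_j):
  r[X_1,X_1] = 1 (diagonal).
  r[X_1,X_2] = 1.5 / (1.5166 · 1) = 1.5 / 1.5166 = 0.9891
  r[X_2,X_2] = 1 (diagonal).

R is symmetric with unit diagonal. Assembling:

R = [[1, 0.9891],
 [0.9891, 1]]


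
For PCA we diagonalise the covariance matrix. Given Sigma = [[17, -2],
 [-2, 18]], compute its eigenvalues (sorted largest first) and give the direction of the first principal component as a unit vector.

Step 1 — characteristic polynomial of 2×2 Sigma:
  det(Sigma - λI) = λ² - trace · λ + det = 0.
  trace = 17 + 18 = 35, det = 17·18 - (-2)² = 302.
Step 2 — discriminant:
  Δ = trace² - 4·det = 1225 - 1208 = 17.
Step 3 — eigenvalues:
  λ = (trace ± √Δ)/2 = (35 ± 4.1231)/2,
  λ_1 = 19.5616,  λ_2 = 15.4384.

Step 4 — unit eigenvector for λ_1: solve (Sigma - λ_1 I)v = 0. First row:
  (17 - 19.5616)·v_x + (-2)·v_y = 0, i.e. (-2.5616)·v_x + (-2)·v_y = 0,
  so v ∝ (b, λ_1 - a) = (-2, 2.5616); multiply by -1 so the first entry is positive: u = (2, -2.5616).
  ||u|| = √((2)² + (-2.5616)²) = √(10.5616) ≈ 3.2499,
  v_1 = u/||u|| ≈ (0.6154, -0.7882) (||v_1|| = 1).

λ_1 = 19.5616,  λ_2 = 15.4384;  v_1 ≈ (0.6154, -0.7882)


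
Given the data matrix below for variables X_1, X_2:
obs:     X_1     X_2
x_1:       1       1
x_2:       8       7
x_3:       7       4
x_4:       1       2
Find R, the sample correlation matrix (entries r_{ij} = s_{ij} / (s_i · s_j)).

Step 1 — column means:
  mean(X_1) = (1 + 8 + 7 + 1) / 4 = 17/4 = 4.25
  mean(X_2) = (1 + 7 + 4 + 2) / 4 = 14/4 = 3.5

Step 2 — sample variances and covariances s[i,j] = (1/(n-1)) · Σ_k (x_{k,i} - mean_i) · (x_{k,j} - mean_j), with n-1 = 3:
  s[X_1,X_1] = ((-3.25)·(-3.25) + (3.75)·(3.75) + (2.75)·(2.75) + (-3.25)·(-3.25)) / 3 = 42.75/3 = 14.25
  s[X_1,X_2] = ((-3.25)·(-2.5) + (3.75)·(3.5) + (2.75)·(0.5) + (-3.25)·(-1.5)) / 3 = 27.5/3 = 9.1667
  s[X_2,X_2] = ((-2.5)·(-2.5) + (3.5)·(3.5) + (0.5)·(0.5) + (-1.5)·(-1.5)) / 3 = 21/3 = 7
  Sample standard deviations s_i = √(s[i,i]):
  s(X_1) = √(14.25) = 3.7749
  s(X_2) = √(7) = 2.6458

Step 3 — r_{ij} = s_{ij} / (s_i · s_j):
  r[X_1,X_1] = 1 (diagonal).
  r[X_1,X_2] = 9.1667 / (3.7749 · 2.6458) = 9.1667 / 9.9875 = 0.9178
  r[X_2,X_2] = 1 (diagonal).

R is symmetric with unit diagonal. Assembling:

R = [[1, 0.9178],
 [0.9178, 1]]


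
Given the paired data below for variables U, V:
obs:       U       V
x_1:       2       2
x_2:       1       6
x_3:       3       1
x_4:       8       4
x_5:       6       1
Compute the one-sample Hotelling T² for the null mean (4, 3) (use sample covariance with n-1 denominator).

Step 1 — sample mean vector:
  mean(U) = (2 + 1 + 3 + 8 + 6) / 5 = 20/5 = 4
  mean(V) = (2 + 6 + 1 + 4 + 1) / 5 = 14/5 = 2.8
  x̄ = (4, 2.8),  deviation x̄ - mu_0 = (4, 2.8) - (4, 3) = (0, -0.2).

Step 2 — sample covariance matrix, S[i,j] = (1/(n-1)) · Σ_k (x_{k,i} - mean_i) · (x_{k,j} - mean_j), divisor n-1 = 4:
  S[U,U] = ((-2)·(-2) + (-3)·(-3) + (-1)·(-1) + (4)·(4) + (2)·(2)) / 4 = 34/4 = 8.5
  S[U,V] = ((-2)·(-0.8) + (-3)·(3.2) + (-1)·(-1.8) + (4)·(1.2) + (2)·(-1.8)) / 4 = -5/4 = -1.25
  S[V,V] = ((-0.8)·(-0.8) + (3.2)·(3.2) + (-1.8)·(-1.8) + (1.2)·(1.2) + (-1.8)·(-1.8)) / 4 = 18.8/4 = 4.7
  S = [[8.5, -1.25],
 [-1.25, 4.7]].

Step 3 — invert S. det(S) = 8.5·4.7 - (-1.25)² = 38.3875.
  S^{-1} = (1/det) · [[d, -b], [-b, a]] = [[0.1224, 0.0326],
 [0.0326, 0.2214]].

Step 4 — quadratic form (x̄ - mu_0)^T · S^{-1} · (x̄ - mu_0):
  S^{-1} · (x̄ - mu_0) = (-0.0065, -0.0443),
  (x̄ - mu_0)^T · [...] = (0)·(-0.0065) + (-0.2)·(-0.0443) = 0.0089.

Step 5 — scale by n: T² = 5 · 0.0089 = 0.0443.

T² ≈ 0.0443


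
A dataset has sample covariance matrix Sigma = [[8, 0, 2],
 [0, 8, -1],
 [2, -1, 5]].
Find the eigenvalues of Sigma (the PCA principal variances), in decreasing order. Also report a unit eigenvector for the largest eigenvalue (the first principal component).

Step 1 — characteristic polynomial p(λ) = det(λI - Sigma) = λ³ - tr·λ² + c_1·λ - det, where tr = trace, c_1 = sum of the principal 2×2 minors, det = det(Sigma):
  tr = 8 + 8 + 5 = 21,
  c_1 = (8·8 - (0)²) + (8·5 - (2)²) + (8·5 - (-1)²) = 64 + 36 + 39 = 139,
  det = 8·(8·5 - (-1)²) - (0)·((0)·5 - (-1)·(2)) + (2)·((0)·(-1) - 8·(2)) = 8·(39) - (0)·(2) + (2)·(-16) = 280.
  So p(λ) = λ³ - 21λ² + 139λ - 280.
Step 2 — look for an integer root (rational root theorem: any rational root is an integer divisor of 280). Testing λ = 8:
  p(8) = 512 - 1344 + 1112 - 280 = 0  ✓
  Dividing out (λ - 8): p(λ) = (λ - 8)(λ² - 13λ + 35).
Step 3 — remaining eigenvalues from the quadratic λ² - 13λ + 35 = 0:
  Δ = 13² - 4·35 = 169 - 140 = 29,  λ = (13 ± √29)/2 = (13 ± 5.3852)/2 ≈ 9.1926 or 3.8074.
  Sorted: λ_1 = 9.1926,  λ_2 = 8,  λ_3 = 3.8074  (check: sum = 21 = tr ✓).

Step 4 — unit eigenvector for λ_1 ≈ 9.1926: v spans the null space of (Sigma - λ_1 I), whose rows are
  r_1 = (-1.1926, 0, 2),  r_2 = (0, -1.1926, -1),  r_3 = (2, -1, -4.1926).
  v is orthogonal to every row, so take v ∝ r_1 × r_2 = ((0)·(-1) - (2)·(-1.1926), (2)·(0) - (-1.1926)·(-1), (-1.1926)·(-1.1926) - (0)·(0)) ≈ (2.3852, -1.1926, 1.4223).
  Let u = (2.3852, -1.1926, 1.4223).
  ||u|| = √((2.3852)² + (-1.1926)² + (1.4223)²) = √(9.1341) ≈ 3.0223,  v_1 = u/||u|| ≈ (0.7892, -0.3946, 0.4706) (||v_1|| = 1).

λ_1 = 9.1926,  λ_2 = 8,  λ_3 = 3.8074;  v_1 ≈ (0.7892, -0.3946, 0.4706)


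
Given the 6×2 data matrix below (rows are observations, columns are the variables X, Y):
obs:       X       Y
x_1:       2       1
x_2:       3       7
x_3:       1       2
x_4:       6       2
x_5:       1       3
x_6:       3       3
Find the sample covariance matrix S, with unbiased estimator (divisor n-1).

Step 1 — column means:
  mean(X) = (2 + 3 + 1 + 6 + 1 + 3) / 6 = 16/6 = 2.6667
  mean(Y) = (1 + 7 + 2 + 2 + 3 + 3) / 6 = 18/6 = 3

Step 2 — sample covariance S[i,j] = (1/(n-1)) · Σ_k (x_{k,i} - mean_i) · (x_{k,j} - mean_j), with n-1 = 5.
  S[X,X] = ((-0.6667)·(-0.6667) + (0.3333)·(0.3333) + (-1.6667)·(-1.6667) + (3.3333)·(3.3333) + (-1.6667)·(-1.6667) + (0.3333)·(0.3333)) / 5 = 17.3333/5 = 3.4667
  S[X,Y] = ((-0.6667)·(-2) + (0.3333)·(4) + (-1.6667)·(-1) + (3.3333)·(-1) + (-1.6667)·(0) + (0.3333)·(0)) / 5 = 1/5 = 0.2
  S[Y,Y] = ((-2)·(-2) + (4)·(4) + (-1)·(-1) + (-1)·(-1) + (0)·(0) + (0)·(0)) / 5 = 22/5 = 4.4

S is symmetric (S[j,i] = S[i,j]). Assembling:

S = [[3.4667, 0.2],
 [0.2, 4.4]]


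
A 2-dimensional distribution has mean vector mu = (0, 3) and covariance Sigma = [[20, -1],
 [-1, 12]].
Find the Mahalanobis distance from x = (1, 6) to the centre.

Step 1 — centre the observation: (x - mu) = (1, 3).

Step 2 — invert Sigma. det(Sigma) = 20·12 - (-1)² = 239.
  Sigma^{-1} = (1/det) · [[d, -b], [-b, a]] = [[0.0502, 0.0042],
 [0.0042, 0.0837]].

Step 3 — form the quadratic (x - mu)^T · Sigma^{-1} · (x - mu):
  Sigma^{-1} · (x - mu) = (0.0628, 0.2552).
  (x - mu)^T · [Sigma^{-1} · (x - mu)] = (1)·(0.0628) + (3)·(0.2552) = 0.8285.

Step 4 — take square root: d = √(0.8285) ≈ 0.9102.

d(x, mu) = √(0.8285) ≈ 0.9102


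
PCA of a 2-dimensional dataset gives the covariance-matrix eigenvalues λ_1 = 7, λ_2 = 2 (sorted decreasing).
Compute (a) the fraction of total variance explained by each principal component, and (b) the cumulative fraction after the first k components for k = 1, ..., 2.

Step 1 — total variance = trace(Sigma) = Σ λ_i = 7 + 2 = 9.

Step 2 — fraction explained by component i = λ_i / Σ λ:
  PC1: 7/9 = 0.7778
  PC2: 2/9 = 0.2222

Step 3 — cumulative fraction after k components = (λ_1 + ... + λ_k) / Σ λ:
  k = 1: 7/9 = 0.7778
  k = 2: (7 + 2)/9 = 9/9 = 1

Summary (fraction, with percent):

explained: PC1 0.7778 (77.78%), PC2 0.2222 (22.22%);  cumulative: 0.7778, 1


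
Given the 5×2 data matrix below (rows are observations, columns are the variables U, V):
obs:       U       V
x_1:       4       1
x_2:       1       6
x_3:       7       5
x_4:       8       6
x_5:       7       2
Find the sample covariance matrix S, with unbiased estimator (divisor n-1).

Step 1 — column means:
  mean(U) = (4 + 1 + 7 + 8 + 7) / 5 = 27/5 = 5.4
  mean(V) = (1 + 6 + 5 + 6 + 2) / 5 = 20/5 = 4

Step 2 — sample covariance S[i,j] = (1/(n-1)) · Σ_k (x_{k,i} - mean_i) · (x_{k,j} - mean_j), with n-1 = 4.
  S[U,U] = ((-1.4)·(-1.4) + (-4.4)·(-4.4) + (1.6)·(1.6) + (2.6)·(2.6) + (1.6)·(1.6)) / 4 = 33.2/4 = 8.3
  S[U,V] = ((-1.4)·(-3) + (-4.4)·(2) + (1.6)·(1) + (2.6)·(2) + (1.6)·(-2)) / 4 = -1/4 = -0.25
  S[V,V] = ((-3)·(-3) + (2)·(2) + (1)·(1) + (2)·(2) + (-2)·(-2)) / 4 = 22/4 = 5.5

S is symmetric (S[j,i] = S[i,j]). Assembling:

S = [[8.3, -0.25],
 [-0.25, 5.5]]


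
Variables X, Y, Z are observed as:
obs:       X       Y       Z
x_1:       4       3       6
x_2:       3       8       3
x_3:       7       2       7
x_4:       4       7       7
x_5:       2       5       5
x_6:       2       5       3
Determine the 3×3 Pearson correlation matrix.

Step 1 — column means:
  mean(X) = (4 + 3 + 7 + 4 + 2 + 2) / 6 = 22/6 = 3.6667
  mean(Y) = (3 + 8 + 2 + 7 + 5 + 5) / 6 = 30/6 = 5
  mean(Z) = (6 + 3 + 7 + 7 + 5 + 3) / 6 = 31/6 = 5.1667

Step 2 — sample variances and covariances s[i,j] = (1/(n-1)) · Σ_k (x_{k,i} - mean_i) · (x_{k,j} - mean_j), with n-1 = 5:
  s[X,X] = ((0.3333)·(0.3333) + (-0.6667)·(-0.6667) + (3.3333)·(3.3333) + (0.3333)·(0.3333) + (-1.6667)·(-1.6667) + (-1.6667)·(-1.6667)) / 5 = 17.3333/5 = 3.4667
  s[X,Y] = ((0.3333)·(-2) + (-0.6667)·(3) + (3.3333)·(-3) + (0.3333)·(2) + (-1.6667)·(0) + (-1.6667)·(0)) / 5 = -12/5 = -2.4
  s[X,Z] = ((0.3333)·(0.8333) + (-0.6667)·(-2.1667) + (3.3333)·(1.8333) + (0.3333)·(1.8333) + (-1.6667)·(-0.1667) + (-1.6667)·(-2.1667)) / 5 = 12.3333/5 = 2.4667
  s[Y,Y] = ((-2)·(-2) + (3)·(3) + (-3)·(-3) + (2)·(2) + (0)·(0) + (0)·(0)) / 5 = 26/5 = 5.2
  s[Y,Z] = ((-2)·(0.8333) + (3)·(-2.1667) + (-3)·(1.8333) + (2)·(1.8333) + (0)·(-0.1667) + (0)·(-2.1667)) / 5 = -10/5 = -2
  s[Z,Z] = ((0.8333)·(0.8333) + (-2.1667)·(-2.1667) + (1.8333)·(1.8333) + (1.8333)·(1.8333) + (-0.1667)·(-0.1667) + (-2.1667)·(-2.1667)) / 5 = 16.8333/5 = 3.3667
  Sample standard deviations s_i = √(s[i,i]):
  s(X) = √(3.4667) = 1.8619
  s(Y) = √(5.2) = 2.2804
  s(Z) = √(3.3667) = 1.8348

Step 3 — r_{ij} = s_{ij} / (s_i · s_j):
  r[X,X] = 1 (diagonal).
  r[X,Y] = -2.4 / (1.8619 · 2.2804) = -2.4 / 4.2458 = -0.5653
  r[X,Z] = 2.4667 / (1.8619 · 1.8348) = 2.4667 / 3.4163 = 0.722
  r[Y,Y] = 1 (diagonal).
  r[Y,Z] = -2 / (2.2804 · 1.8348) = -2 / 4.1841 = -0.478
  r[Z,Z] = 1 (diagonal).

R is symmetric with unit diagonal. Assembling:

R = [[1, -0.5653, 0.722],
 [-0.5653, 1, -0.478],
 [0.722, -0.478, 1]]


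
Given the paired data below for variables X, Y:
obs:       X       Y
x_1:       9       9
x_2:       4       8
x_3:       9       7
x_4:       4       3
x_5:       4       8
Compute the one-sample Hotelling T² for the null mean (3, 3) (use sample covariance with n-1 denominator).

Step 1 — sample mean vector:
  mean(X) = (9 + 4 + 9 + 4 + 4) / 5 = 30/5 = 6
  mean(Y) = (9 + 8 + 7 + 3 + 8) / 5 = 35/5 = 7
  x̄ = (6, 7),  deviation x̄ - mu_0 = (6, 7) - (3, 3) = (3, 4).

Step 2 — sample covariance matrix, S[i,j] = (1/(n-1)) · Σ_k (x_{k,i} - mean_i) · (x_{k,j} - mean_j), divisor n-1 = 4:
  S[X,X] = ((3)·(3) + (-2)·(-2) + (3)·(3) + (-2)·(-2) + (-2)·(-2)) / 4 = 30/4 = 7.5
  S[X,Y] = ((3)·(2) + (-2)·(1) + (3)·(0) + (-2)·(-4) + (-2)·(1)) / 4 = 10/4 = 2.5
  S[Y,Y] = ((2)·(2) + (1)·(1) + (0)·(0) + (-4)·(-4) + (1)·(1)) / 4 = 22/4 = 5.5
  S = [[7.5, 2.5],
 [2.5, 5.5]].

Step 3 — invert S. det(S) = 7.5·5.5 - (2.5)² = 35.
  S^{-1} = (1/det) · [[d, -b], [-b, a]] = [[0.1571, -0.0714],
 [-0.0714, 0.2143]].

Step 4 — quadratic form (x̄ - mu_0)^T · S^{-1} · (x̄ - mu_0):
  S^{-1} · (x̄ - mu_0) = (0.1857, 0.6429),
  (x̄ - mu_0)^T · [...] = (3)·(0.1857) + (4)·(0.6429) = 3.1286.

Step 5 — scale by n: T² = 5 · 3.1286 = 15.6429.

T² ≈ 15.6429


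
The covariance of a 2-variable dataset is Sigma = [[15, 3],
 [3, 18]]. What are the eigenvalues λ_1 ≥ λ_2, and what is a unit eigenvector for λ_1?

Step 1 — characteristic polynomial of 2×2 Sigma:
  det(Sigma - λI) = λ² - trace · λ + det = 0.
  trace = 15 + 18 = 33, det = 15·18 - (3)² = 261.
Step 2 — discriminant:
  Δ = trace² - 4·det = 1089 - 1044 = 45.
Step 3 — eigenvalues:
  λ = (trace ± √Δ)/2 = (33 ± 6.7082)/2,
  λ_1 = 19.8541,  λ_2 = 13.1459.

Step 4 — unit eigenvector for λ_1: solve (Sigma - λ_1 I)v = 0. First row:
  (15 - 19.8541)·v_x + (3)·v_y = 0, i.e. (-4.8541)·v_x + (3)·v_y = 0,
  so v ∝ (b, λ_1 - a) = (3, 4.8541) = u.
  ||u|| = √((3)² + (4.8541)²) = √(32.5623) ≈ 5.7063,
  v_1 = u/||u|| ≈ (0.5257, 0.8507) (||v_1|| = 1).

λ_1 = 19.8541,  λ_2 = 13.1459;  v_1 ≈ (0.5257, 0.8507)


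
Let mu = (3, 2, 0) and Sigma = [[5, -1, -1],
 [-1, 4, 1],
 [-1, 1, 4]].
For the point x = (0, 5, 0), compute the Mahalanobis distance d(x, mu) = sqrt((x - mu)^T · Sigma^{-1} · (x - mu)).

Step 1 — centre the observation: (x - mu) = (-3, 3, 0).

Step 2 — invert Sigma (cofactor / det for 3×3, or solve directly):
  Sigma^{-1} = [[0.2174, 0.0435, 0.0435],
 [0.0435, 0.2754, -0.058],
 [0.0435, -0.058, 0.2754]].

Step 3 — form the quadratic (x - mu)^T · Sigma^{-1} · (x - mu):
  Sigma^{-1} · (x - mu) = (-0.5217, 0.6957, -0.3043).
  (x - mu)^T · [Sigma^{-1} · (x - mu)] = (-3)·(-0.5217) + (3)·(0.6957) + (0)·(-0.3043) = 3.6522.

Step 4 — take square root: d = √(3.6522) ≈ 1.9111.

d(x, mu) = √(3.6522) ≈ 1.9111


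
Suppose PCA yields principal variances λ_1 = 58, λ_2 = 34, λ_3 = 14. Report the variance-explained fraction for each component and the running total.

Step 1 — total variance = trace(Sigma) = Σ λ_i = 58 + 34 + 14 = 106.

Step 2 — fraction explained by component i = λ_i / Σ λ:
  PC1: 58/106 = 0.5472
  PC2: 34/106 = 0.3208
  PC3: 14/106 = 0.1321

Step 3 — cumulative fraction after k components = (λ_1 + ... + λ_k) / Σ λ:
  k = 1: 58/106 = 0.5472
  k = 2: (58 + 34)/106 = 92/106 = 0.8679
  k = 3: (58 + 34 + 14)/106 = 106/106 = 1

Summary (fraction, with percent):

explained: PC1 0.5472 (54.72%), PC2 0.3208 (32.08%), PC3 0.1321 (13.21%);  cumulative: 0.5472, 0.8679, 1


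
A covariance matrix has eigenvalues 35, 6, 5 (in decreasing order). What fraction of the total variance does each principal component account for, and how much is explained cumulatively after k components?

Step 1 — total variance = trace(Sigma) = Σ λ_i = 35 + 6 + 5 = 46.

Step 2 — fraction explained by component i = λ_i / Σ λ:
  PC1: 35/46 = 0.7609
  PC2: 6/46 = 0.1304
  PC3: 5/46 = 0.1087

Step 3 — cumulative fraction after k components = (λ_1 + ... + λ_k) / Σ λ:
  k = 1: 35/46 = 0.7609
  k = 2: (35 + 6)/46 = 41/46 = 0.8913
  k = 3: (35 + 6 + 5)/46 = 46/46 = 1

Summary (fraction, with percent):

explained: PC1 0.7609 (76.09%), PC2 0.1304 (13.04%), PC3 0.1087 (10.87%);  cumulative: 0.7609, 0.8913, 1


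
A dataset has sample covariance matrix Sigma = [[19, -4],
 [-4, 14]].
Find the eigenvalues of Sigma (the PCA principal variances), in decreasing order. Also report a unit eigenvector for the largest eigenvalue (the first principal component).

Step 1 — characteristic polynomial of 2×2 Sigma:
  det(Sigma - λI) = λ² - trace · λ + det = 0.
  trace = 19 + 14 = 33, det = 19·14 - (-4)² = 250.
Step 2 — discriminant:
  Δ = trace² - 4·det = 1089 - 1000 = 89.
Step 3 — eigenvalues:
  λ = (trace ± √Δ)/2 = (33 ± 9.434)/2,
  λ_1 = 21.217,  λ_2 = 11.783.

Step 4 — unit eigenvector for λ_1: solve (Sigma - λ_1 I)v = 0. First row:
  (19 - 21.217)·v_x + (-4)·v_y = 0, i.e. (-2.217)·v_x + (-4)·v_y = 0,
  so v ∝ (b, λ_1 - a) = (-4, 2.217); multiply by -1 so the first entry is positive: u = (4, -2.217).
  ||u|| = √((4)² + (-2.217)²) = √(20.915) ≈ 4.5733,
  v_1 = u/||u|| ≈ (0.8746, -0.4848) (||v_1|| = 1).

λ_1 = 21.217,  λ_2 = 11.783;  v_1 ≈ (0.8746, -0.4848)


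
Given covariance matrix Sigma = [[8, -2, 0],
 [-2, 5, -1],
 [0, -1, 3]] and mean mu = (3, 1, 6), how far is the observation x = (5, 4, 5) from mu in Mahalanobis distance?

Step 1 — centre the observation: (x - mu) = (2, 3, -1).

Step 2 — invert Sigma (cofactor / det for 3×3, or solve directly):
  Sigma^{-1} = [[0.14, 0.06, 0.02],
 [0.06, 0.24, 0.08],
 [0.02, 0.08, 0.36]].

Step 3 — form the quadratic (x - mu)^T · Sigma^{-1} · (x - mu):
  Sigma^{-1} · (x - mu) = (0.44, 0.76, -0.08).
  (x - mu)^T · [Sigma^{-1} · (x - mu)] = (2)·(0.44) + (3)·(0.76) + (-1)·(-0.08) = 3.24.

Step 4 — take square root: d = √(3.24) ≈ 1.8.

d(x, mu) = √(3.24) ≈ 1.8


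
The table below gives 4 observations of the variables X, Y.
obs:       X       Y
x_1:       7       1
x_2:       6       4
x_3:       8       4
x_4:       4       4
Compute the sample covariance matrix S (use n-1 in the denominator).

Step 1 — column means:
  mean(X) = (7 + 6 + 8 + 4) / 4 = 25/4 = 6.25
  mean(Y) = (1 + 4 + 4 + 4) / 4 = 13/4 = 3.25

Step 2 — sample covariance S[i,j] = (1/(n-1)) · Σ_k (x_{k,i} - mean_i) · (x_{k,j} - mean_j), with n-1 = 3.
  S[X,X] = ((0.75)·(0.75) + (-0.25)·(-0.25) + (1.75)·(1.75) + (-2.25)·(-2.25)) / 3 = 8.75/3 = 2.9167
  S[X,Y] = ((0.75)·(-2.25) + (-0.25)·(0.75) + (1.75)·(0.75) + (-2.25)·(0.75)) / 3 = -2.25/3 = -0.75
  S[Y,Y] = ((-2.25)·(-2.25) + (0.75)·(0.75) + (0.75)·(0.75) + (0.75)·(0.75)) / 3 = 6.75/3 = 2.25

S is symmetric (S[j,i] = S[i,j]). Assembling:

S = [[2.9167, -0.75],
 [-0.75, 2.25]]


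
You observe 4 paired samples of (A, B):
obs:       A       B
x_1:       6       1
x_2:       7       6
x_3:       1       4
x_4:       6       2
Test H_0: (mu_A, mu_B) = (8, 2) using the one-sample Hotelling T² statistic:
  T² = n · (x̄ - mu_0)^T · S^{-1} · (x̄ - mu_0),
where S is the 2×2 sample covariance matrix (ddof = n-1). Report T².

Step 1 — sample mean vector:
  mean(A) = (6 + 7 + 1 + 6) / 4 = 20/4 = 5
  mean(B) = (1 + 6 + 4 + 2) / 4 = 13/4 = 3.25
  x̄ = (5, 3.25),  deviation x̄ - mu_0 = (5, 3.25) - (8, 2) = (-3, 1.25).

Step 2 — sample covariance matrix, S[i,j] = (1/(n-1)) · Σ_k (x_{k,i} - mean_i) · (x_{k,j} - mean_j), divisor n-1 = 3:
  S[A,A] = ((1)·(1) + (2)·(2) + (-4)·(-4) + (1)·(1)) / 3 = 22/3 = 7.3333
  S[A,B] = ((1)·(-2.25) + (2)·(2.75) + (-4)·(0.75) + (1)·(-1.25)) / 3 = -1/3 = -0.3333
  S[B,B] = ((-2.25)·(-2.25) + (2.75)·(2.75) + (0.75)·(0.75) + (-1.25)·(-1.25)) / 3 = 14.75/3 = 4.9167
  S = [[7.3333, -0.3333],
 [-0.3333, 4.9167]].

Step 3 — invert S. det(S) = 7.3333·4.9167 - (-0.3333)² = 35.9444.
  S^{-1} = (1/det) · [[d, -b], [-b, a]] = [[0.1368, 0.0093],
 [0.0093, 0.204]].

Step 4 — quadratic form (x̄ - mu_0)^T · S^{-1} · (x̄ - mu_0):
  S^{-1} · (x̄ - mu_0) = (-0.3988, 0.2272),
  (x̄ - mu_0)^T · [...] = (-3)·(-0.3988) + (1.25)·(0.2272) = 1.4803.

Step 5 — scale by n: T² = 4 · 1.4803 = 5.9212.

T² ≈ 5.9212


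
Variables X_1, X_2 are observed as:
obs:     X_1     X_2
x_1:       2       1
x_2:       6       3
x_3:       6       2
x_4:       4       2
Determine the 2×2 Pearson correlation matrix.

Step 1 — column means:
  mean(X_1) = (2 + 6 + 6 + 4) / 4 = 18/4 = 4.5
  mean(X_2) = (1 + 3 + 2 + 2) / 4 = 8/4 = 2

Step 2 — sample variances and covariances s[i,j] = (1/(n-1)) · Σ_k (x_{k,i} - mean_i) · (x_{k,j} - mean_j), with n-1 = 3:
  s[X_1,X_1] = ((-2.5)·(-2.5) + (1.5)·(1.5) + (1.5)·(1.5) + (-0.5)·(-0.5)) / 3 = 11/3 = 3.6667
  s[X_1,X_2] = ((-2.5)·(-1) + (1.5)·(1) + (1.5)·(0) + (-0.5)·(0)) / 3 = 4/3 = 1.3333
  s[X_2,X_2] = ((-1)·(-1) + (1)·(1) + (0)·(0) + (0)·(0)) / 3 = 2/3 = 0.6667
  Sample standard deviations s_i = √(s[i,i]):
  s(X_1) = √(3.6667) = 1.9149
  s(X_2) = √(0.6667) = 0.8165

Step 3 — r_{ij} = s_{ij} / (s_i · s_j):
  r[X_1,X_1] = 1 (diagonal).
  r[X_1,X_2] = 1.3333 / (1.9149 · 0.8165) = 1.3333 / 1.5635 = 0.8528
  r[X_2,X_2] = 1 (diagonal).

R is symmetric with unit diagonal. Assembling:

R = [[1, 0.8528],
 [0.8528, 1]]


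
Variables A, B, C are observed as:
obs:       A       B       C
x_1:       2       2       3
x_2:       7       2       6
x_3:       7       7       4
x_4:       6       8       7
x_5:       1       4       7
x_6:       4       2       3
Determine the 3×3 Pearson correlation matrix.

Step 1 — column means:
  mean(A) = (2 + 7 + 7 + 6 + 1 + 4) / 6 = 27/6 = 4.5
  mean(B) = (2 + 2 + 7 + 8 + 4 + 2) / 6 = 25/6 = 4.1667
  mean(C) = (3 + 6 + 4 + 7 + 7 + 3) / 6 = 30/6 = 5

Step 2 — sample variances and covariances s[i,j] = (1/(n-1)) · Σ_k (x_{k,i} - mean_i) · (x_{k,j} - mean_j), with n-1 = 5:
  s[A,A] = ((-2.5)·(-2.5) + (2.5)·(2.5) + (2.5)·(2.5) + (1.5)·(1.5) + (-3.5)·(-3.5) + (-0.5)·(-0.5)) / 5 = 33.5/5 = 6.7
  s[A,B] = ((-2.5)·(-2.1667) + (2.5)·(-2.1667) + (2.5)·(2.8333) + (1.5)·(3.8333) + (-3.5)·(-0.1667) + (-0.5)·(-2.1667)) / 5 = 14.5/5 = 2.9
  s[A,C] = ((-2.5)·(-2) + (2.5)·(1) + (2.5)·(-1) + (1.5)·(2) + (-3.5)·(2) + (-0.5)·(-2)) / 5 = 2/5 = 0.4
  s[B,B] = ((-2.1667)·(-2.1667) + (-2.1667)·(-2.1667) + (2.8333)·(2.8333) + (3.8333)·(3.8333) + (-0.1667)·(-0.1667) + (-2.1667)·(-2.1667)) / 5 = 36.8333/5 = 7.3667
  s[B,C] = ((-2.1667)·(-2) + (-2.1667)·(1) + (2.8333)·(-1) + (3.8333)·(2) + (-0.1667)·(2) + (-2.1667)·(-2)) / 5 = 11/5 = 2.2
  s[C,C] = ((-2)·(-2) + (1)·(1) + (-1)·(-1) + (2)·(2) + (2)·(2) + (-2)·(-2)) / 5 = 18/5 = 3.6
  Sample standard deviations s_i = √(s[i,i]):
  s(A) = √(6.7) = 2.5884
  s(B) = √(7.3667) = 2.7142
  s(C) = √(3.6) = 1.8974

Step 3 — r_{ij} = s_{ij} / (s_i · s_j):
  r[A,A] = 1 (diagonal).
  r[A,B] = 2.9 / (2.5884 · 2.7142) = 2.9 / 7.0254 = 0.4128
  r[A,C] = 0.4 / (2.5884 · 1.8974) = 0.4 / 4.9112 = 0.0814
  r[B,B] = 1 (diagonal).
  r[B,C] = 2.2 / (2.7142 · 1.8974) = 2.2 / 5.1498 = 0.4272
  r[C,C] = 1 (diagonal).

R is symmetric with unit diagonal. Assembling:

R = [[1, 0.4128, 0.0814],
 [0.4128, 1, 0.4272],
 [0.0814, 0.4272, 1]]
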